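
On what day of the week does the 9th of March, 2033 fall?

Wednesday

Doomsday rule: the anchor day for the 2000s is Tuesday. For year 33: 33÷12 = 2 r 9, and 9÷4 = 2, so 2+9+2 = 13.
Tuesday + 13 ≡ Monday — that's 2033's doomsday.
In March the doomsday date is Mar 14.
Mar 9 is 5 days before Mar 14; 5 mod 7 = 5, so Monday − 5 = Wednesday.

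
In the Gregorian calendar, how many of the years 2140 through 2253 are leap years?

Multiples of 4 in [2140,2253]: 29.
Of those, multiples of 100: 1 (not leap unless ÷400).
Multiples of 400: 0.
Leap years = 29 − 1 + 0 = 28.

28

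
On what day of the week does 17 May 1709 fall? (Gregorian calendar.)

Doomsday rule: the anchor day for the 1700s is Sunday. For year 09: 9÷12 = 0 r 9, and 9÷4 = 2, so 0+9+2 = 11.
Sunday + 11 ≡ Thursday — that's 1709's doomsday.
In May the doomsday date is May 9.
May 17 is 8 days after May 9; 8 mod 7 = 1, so Thursday + 1 = Friday.

Friday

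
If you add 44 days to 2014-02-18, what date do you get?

Feb has 28 days: +11 → Mar 1, 2014 (33 left).
Mar has 31 days: +31 → Apr 1, 2014 (2 left).
+2 → Apr 3, 2014.

April 3, 2014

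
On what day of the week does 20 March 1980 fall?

Doomsday rule: the anchor day for the 1900s is Wednesday. For year 80: 80÷12 = 6 r 8, and 8÷4 = 2, so 6+8+2 = 16.
Wednesday + 16 ≡ Friday — that's 1980's doomsday.
In March the doomsday date is Mar 14.
Mar 20 is 6 days after Mar 14; 6 mod 7 = 6, so Friday + 6 = Thursday.

Thursday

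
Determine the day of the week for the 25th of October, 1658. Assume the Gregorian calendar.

Friday

Doomsday rule: the anchor day for the 1600s is Tuesday. For year 58: 58÷12 = 4 r 10, and 10÷4 = 2, so 4+10+2 = 16.
Tuesday + 16 ≡ Thursday — that's 1658's doomsday.
In October the doomsday date is Oct 10.
Oct 25 is 15 days after Oct 10; 15 mod 7 = 1, so Thursday + 1 = Friday.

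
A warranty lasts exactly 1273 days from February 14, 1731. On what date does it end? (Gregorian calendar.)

+365 (one year) → Feb 14, 1732 (908 left).
+366 (one year; includes Feb 29, 1732) → Feb 14, 1733 (542 left).
+365 (one year) → Feb 14, 1734 (177 left).
Feb has 28 days: +15 → Mar 1, 1734 (162 left).
Mar has 31 days: +31 → Apr 1, 1734 (131 left).
Apr has 30 days: +30 → May 1, 1734 (101 left).
May has 31 days: +31 → Jun 1, 1734 (70 left).
Jun has 30 days: +30 → Jul 1, 1734 (40 left).
Jul has 31 days: +31 → Aug 1, 1734 (9 left).
+9 → Aug 10, 1734.

August 10, 1734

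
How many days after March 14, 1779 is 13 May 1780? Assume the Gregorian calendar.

426

Mar 14, 1779 → Mar 14, 1780: 366 days (Feb 29, 1780 is in that span).
Mar 14, 1780 → Apr 14, 1780: 31 days (March has 31).
Apr 14, 1780 → May 13, 1780: 29 days.
Total: 426 days.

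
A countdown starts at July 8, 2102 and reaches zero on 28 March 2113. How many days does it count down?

Jul 8, 2102 → Jul 8, 2103: 365 days.
Jul 8, 2103 → Jul 8, 2104: 366 days (Feb 29, 2104 is in that span).
Jul 8, 2104 → Jul 8, 2105: 365 days.
Jul 8, 2105 → Jul 8, 2106: 365 days.
Jul 8, 2106 → Jul 8, 2107: 365 days.
Jul 8, 2107 → Jul 8, 2108: 366 days (Feb 29, 2108 is in that span).
Jul 8, 2108 → Jul 8, 2109: 365 days.
Jul 8, 2109 → Jul 8, 2110: 365 days.
Jul 8, 2110 → Jul 8, 2111: 365 days.
Jul 8, 2111 → Jul 8, 2112: 366 days (Feb 29, 2112 is in that span).
Jul 8, 2112 → Aug 8, 2112: 31 days (July has 31).
Aug 8, 2112 → Sep 8, 2112: 31 days (August has 31).
Sep 8, 2112 → Oct 8, 2112: 30 days (September has 30).
Oct 8, 2112 → Nov 8, 2112: 31 days (October has 31).
Nov 8, 2112 → Dec 8, 2112: 30 days (November has 30).
Dec 8, 2112 → Jan 8, 2113: 31 days (December has 31).
Jan 8, 2113 → Feb 8, 2113: 31 days (January has 31).
Feb 8, 2113 → Mar 8, 2113: 28 days (February has 28).
Mar 8, 2113 → Mar 28, 2113: 20 days.
Total: 3916 days.

3916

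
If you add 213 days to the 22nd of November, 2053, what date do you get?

Nov has 30 days: +9 → Dec 1, 2053 (204 left).
Dec has 31 days: +31 → Jan 1, 2054 (173 left).
Jan has 31 days: +31 → Feb 1, 2054 (142 left).
Feb has 28 days: +28 → Mar 1, 2054 (114 left).
Mar has 31 days: +31 → Apr 1, 2054 (83 left).
Apr has 30 days: +30 → May 1, 2054 (53 left).
May has 31 days: +31 → Jun 1, 2054 (22 left).
+22 → Jun 23, 2054.

June 23, 2054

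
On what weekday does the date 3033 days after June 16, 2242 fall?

First find the weekday of Jun 16, 2242. Doomsday rule: the anchor day for the 2200s is Friday. For year 42: 42÷12 = 3 r 6, and 6÷4 = 1, so 3+6+1 = 10.
Friday + 10 ≡ Monday — that's 2242's doomsday.
In June the doomsday date is Jun 6.
Jun 16 is 10 days after Jun 6; 10 mod 7 = 3, so Monday + 3 = Thursday.
3033 mod 7 = 2, so 3033 days after a Thursday is Thursday + 2 = Saturday.

Saturday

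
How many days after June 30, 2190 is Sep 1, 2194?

1524

Jun 30, 2190 → Jun 30, 2191: 365 days.
Jun 30, 2191 → Jun 30, 2192: 366 days (Feb 29, 2192 is in that span).
Jun 30, 2192 → Jun 30, 2193: 365 days.
Jun 30, 2193 → Jun 30, 2194: 365 days.
Jun 30, 2194 → Jul 30, 2194: 30 days (June has 30).
Jul 30, 2194 → Aug 30, 2194: 31 days (July has 31).
Aug 30, 2194 → Sep 1, 2194: 2 days.
Total: 1524 days.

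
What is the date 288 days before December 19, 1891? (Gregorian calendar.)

−19 → Nov 30, 1891 (end of Nov, 30 days; 269 left).
−30 → Oct 31, 1891 (end of Oct, 31 days; 239 left).
−31 → Sep 30, 1891 (end of Sep, 30 days; 208 left).
−30 → Aug 31, 1891 (end of Aug, 31 days; 178 left).
−31 → Jul 31, 1891 (end of Jul, 31 days; 147 left).
−31 → Jun 30, 1891 (end of Jun, 30 days; 116 left).
−30 → May 31, 1891 (end of May, 31 days; 86 left).
−31 → Apr 30, 1891 (end of Apr, 30 days; 55 left).
−30 → Mar 31, 1891 (end of Mar, 31 days; 25 left).
−25 → Mar 6, 1891.

March 6, 1891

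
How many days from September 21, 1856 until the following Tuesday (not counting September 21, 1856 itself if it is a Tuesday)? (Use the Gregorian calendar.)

Sep 21, 1856 is a Sunday.
From Sunday to the next Tuesday is 2 days.

2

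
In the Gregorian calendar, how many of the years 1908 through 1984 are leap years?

Multiples of 4 in [1908,1984]: 20.
Of those, multiples of 100: 0 (not leap unless ÷400).
Multiples of 400: 0.
Leap years = 20 − 0 + 0 = 20.

20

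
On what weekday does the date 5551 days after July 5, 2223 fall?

Saturday

Jul 5, 2223 is a Saturday.
5551 mod 7 = 0, so 5551 days after a Saturday is Saturday + 0 = Saturday.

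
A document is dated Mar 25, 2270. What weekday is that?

Doomsday rule: the anchor day for the 2200s is Friday. For year 70: 70÷12 = 5 r 10, and 10÷4 = 2, so 5+10+2 = 17.
Friday + 17 ≡ Monday — that's 2270's doomsday.
In March the doomsday date is Mar 14.
Mar 25 is 11 days after Mar 14; 11 mod 7 = 4, so Monday + 4 = Friday.

Friday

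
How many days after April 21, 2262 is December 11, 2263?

599

Apr 21, 2262 → Apr 21, 2263: 365 days.
Apr 21, 2263 → May 21, 2263: 30 days (April has 30).
May 21, 2263 → Jun 21, 2263: 31 days (May has 31).
Jun 21, 2263 → Jul 21, 2263: 30 days (June has 30).
Jul 21, 2263 → Aug 21, 2263: 31 days (July has 31).
Aug 21, 2263 → Sep 21, 2263: 31 days (August has 31).
Sep 21, 2263 → Oct 21, 2263: 30 days (September has 30).
Oct 21, 2263 → Nov 21, 2263: 31 days (October has 31).
Nov 21, 2263 → Dec 11, 2263: 20 days.
Total: 599 days.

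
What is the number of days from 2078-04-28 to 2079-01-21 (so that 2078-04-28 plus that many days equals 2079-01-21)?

Apr 28, 2078 → May 28, 2078: 30 days (April has 30).
May 28, 2078 → Jun 28, 2078: 31 days (May has 31).
Jun 28, 2078 → Jul 28, 2078: 30 days (June has 30).
Jul 28, 2078 → Aug 28, 2078: 31 days (July has 31).
Aug 28, 2078 → Sep 28, 2078: 31 days (August has 31).
Sep 28, 2078 → Oct 28, 2078: 30 days (September has 30).
Oct 28, 2078 → Nov 28, 2078: 31 days (October has 31).
Nov 28, 2078 → Dec 28, 2078: 30 days (November has 30).
Dec 28, 2078 → Jan 21, 2079: 24 days.
Total: 268 days.

268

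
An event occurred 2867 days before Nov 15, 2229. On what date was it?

January 9, 2222

−365 (one year) → Nov 15, 2228 (2502 left).
−366 (one year; includes Feb 29, 2228) → Nov 15, 2227 (2136 left).
−365 (one year) → Nov 15, 2226 (1771 left).
−365 (one year) → Nov 15, 2225 (1406 left).
−365 (one year) → Nov 15, 2224 (1041 left).
−366 (one year; includes Feb 29, 2224) → Nov 15, 2223 (675 left).
−365 (one year) → Nov 15, 2222 (310 left).
−15 → Oct 31, 2222 (end of Oct, 31 days; 295 left).
−31 → Sep 30, 2222 (end of Sep, 30 days; 264 left).
−30 → Aug 31, 2222 (end of Aug, 31 days; 234 left).
−31 → Jul 31, 2222 (end of Jul, 31 days; 203 left).
−31 → Jun 30, 2222 (end of Jun, 30 days; 172 left).
−30 → May 31, 2222 (end of May, 31 days; 142 left).
−31 → Apr 30, 2222 (end of Apr, 30 days; 111 left).
−30 → Mar 31, 2222 (end of Mar, 31 days; 81 left).
−31 → Feb 28, 2222 (end of Feb, 28 days; 50 left).
−28 → Jan 31, 2222 (end of Jan, 31 days; 22 left).
−22 → Jan 9, 2222.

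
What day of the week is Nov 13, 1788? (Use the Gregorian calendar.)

Thursday

Doomsday rule: the anchor day for the 1700s is Sunday. For year 88: 88÷12 = 7 r 4, and 4÷4 = 1, so 7+4+1 = 12.
Sunday + 12 ≡ Friday — that's 1788's doomsday.
In November the doomsday date is Nov 7.
Nov 13 is 6 days after Nov 7; 6 mod 7 = 6, so Friday + 6 = Thursday.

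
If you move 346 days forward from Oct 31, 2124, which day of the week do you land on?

First find the weekday of Oct 31, 2124. Doomsday rule: the anchor day for the 2100s is Sunday. For year 24: 24÷12 = 2 r 0, and 0÷4 = 0, so 2+0+0 = 2.
Sunday + 2 ≡ Tuesday — that's 2124's doomsday.
In October the doomsday date is Oct 10.
Oct 31 is 21 days after Oct 10; 21 mod 7 = 0, so Tuesday + 0 = Tuesday.
346 mod 7 = 3, so 346 days after a Tuesday is Tuesday + 3 = Friday.

Friday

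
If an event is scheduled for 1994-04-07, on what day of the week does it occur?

Thursday

Doomsday rule: the anchor day for the 1900s is Wednesday. For year 94: 94÷12 = 7 r 10, and 10÷4 = 2, so 7+10+2 = 19.
Wednesday + 19 ≡ Monday — that's 1994's doomsday.
In April the doomsday date is Apr 4.
Apr 7 is 3 days after Apr 4; 3 mod 7 = 3, so Monday + 3 = Thursday.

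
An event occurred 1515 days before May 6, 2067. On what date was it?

−365 (one year) → May 6, 2066 (1150 left).
−365 (one year) → May 6, 2065 (785 left).
−365 (one year) → May 6, 2064 (420 left).
−366 (one year; includes Feb 29, 2064) → May 6, 2063 (54 left).
−6 → Apr 30, 2063 (end of Apr, 30 days; 48 left).
−30 → Mar 31, 2063 (end of Mar, 31 days; 18 left).
−18 → Mar 13, 2063.

March 13, 2063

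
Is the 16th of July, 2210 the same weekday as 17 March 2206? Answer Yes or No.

From Mar 17, 2206 to Jul 16, 2210 is 1582 days.
1582 mod 7 = 0, so they are the same weekday.
(Mar 17, 2206 is a Monday; Jul 16, 2210 is a Monday.)

Yes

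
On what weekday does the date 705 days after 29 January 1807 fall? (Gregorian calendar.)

Jan 29, 1807 is a Thursday.
705 mod 7 = 5, so 705 days after a Thursday is Thursday + 5 = Tuesday.

Tuesday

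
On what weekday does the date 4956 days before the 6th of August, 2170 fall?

First find the weekday of Aug 6, 2170. Doomsday rule: the anchor day for the 2100s is Sunday. For year 70: 70÷12 = 5 r 10, and 10÷4 = 2, so 5+10+2 = 17.
Sunday + 17 ≡ Wednesday — that's 2170's doomsday.
In August the doomsday date is Aug 8.
Aug 6 is 2 days before Aug 8; 2 mod 7 = 2, so Wednesday − 2 = Monday.
4956 mod 7 = 0, so 4956 days before a Monday is Monday − 0 = Monday.

Monday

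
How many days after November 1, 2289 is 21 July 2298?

3184

Nov 1, 2289 → Nov 1, 2290: 365 days.
Nov 1, 2290 → Nov 1, 2291: 365 days.
Nov 1, 2291 → Nov 1, 2292: 366 days (Feb 29, 2292 is in that span).
Nov 1, 2292 → Nov 1, 2293: 365 days.
Nov 1, 2293 → Nov 1, 2294: 365 days.
Nov 1, 2294 → Nov 1, 2295: 365 days.
Nov 1, 2295 → Nov 1, 2296: 366 days (Feb 29, 2296 is in that span).
Nov 1, 2296 → Nov 1, 2297: 365 days.
Nov 1, 2297 → Dec 1, 2297: 30 days (November has 30).
Dec 1, 2297 → Jan 1, 2298: 31 days (December has 31).
Jan 1, 2298 → Feb 1, 2298: 31 days (January has 31).
Feb 1, 2298 → Mar 1, 2298: 28 days (February has 28).
Mar 1, 2298 → Apr 1, 2298: 31 days (March has 31).
Apr 1, 2298 → May 1, 2298: 30 days (April has 30).
May 1, 2298 → Jun 1, 2298: 31 days (May has 31).
Jun 1, 2298 → Jul 1, 2298: 30 days (June has 30).
Jul 1, 2298 → Jul 21, 2298: 20 days.
Total: 3184 days.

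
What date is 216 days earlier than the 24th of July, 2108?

December 21, 2107

−24 → Jun 30, 2108 (end of Jun, 30 days; 192 left).
−30 → May 31, 2108 (end of May, 31 days; 162 left).
−31 → Apr 30, 2108 (end of Apr, 30 days; 131 left).
−30 → Mar 31, 2108 (end of Mar, 31 days; 101 left).
−31 → Feb 29, 2108 (end of Feb, 29 days; 70 left).
−29 → Jan 31, 2108 (end of Jan, 31 days; 41 left).
−31 → Dec 31, 2107 (end of Dec, 31 days; 10 left).
−10 → Dec 21, 2107.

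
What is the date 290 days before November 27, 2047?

February 10, 2047

−27 → Oct 31, 2047 (end of Oct, 31 days; 263 left).
−31 → Sep 30, 2047 (end of Sep, 30 days; 232 left).
−30 → Aug 31, 2047 (end of Aug, 31 days; 202 left).
−31 → Jul 31, 2047 (end of Jul, 31 days; 171 left).
−31 → Jun 30, 2047 (end of Jun, 30 days; 140 left).
−30 → May 31, 2047 (end of May, 31 days; 110 left).
−31 → Apr 30, 2047 (end of Apr, 30 days; 79 left).
−30 → Mar 31, 2047 (end of Mar, 31 days; 49 left).
−31 → Feb 28, 2047 (end of Feb, 28 days; 18 left).
−18 → Feb 10, 2047.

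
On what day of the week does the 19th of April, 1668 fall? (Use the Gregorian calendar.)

Doomsday rule: the anchor day for the 1600s is Tuesday. For year 68: 68÷12 = 5 r 8, and 8÷4 = 2, so 5+8+2 = 15.
Tuesday + 15 ≡ Wednesday — that's 1668's doomsday.
In April the doomsday date is Apr 4.
Apr 19 is 15 days after Apr 4; 15 mod 7 = 1, so Wednesday + 1 = Thursday.

Thursday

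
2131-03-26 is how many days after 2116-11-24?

5235

Nov 24, 2116 → Nov 24, 2117: 365 days.
Nov 24, 2117 → Nov 24, 2118: 365 days.
Nov 24, 2118 → Nov 24, 2119: 365 days.
Nov 24, 2119 → Nov 24, 2120: 366 days (Feb 29, 2120 is in that span).
Nov 24, 2120 → Nov 24, 2121: 365 days.
Nov 24, 2121 → Nov 24, 2122: 365 days.
Nov 24, 2122 → Nov 24, 2123: 365 days.
Nov 24, 2123 → Nov 24, 2124: 366 days (Feb 29, 2124 is in that span).
Nov 24, 2124 → Nov 24, 2125: 365 days.
Nov 24, 2125 → Nov 24, 2126: 365 days.
Nov 24, 2126 → Nov 24, 2127: 365 days.
Nov 24, 2127 → Nov 24, 2128: 366 days (Feb 29, 2128 is in that span).
Nov 24, 2128 → Nov 24, 2129: 365 days.
Nov 24, 2129 → Nov 24, 2130: 365 days.
Nov 24, 2130 → Dec 24, 2130: 30 days (November has 30).
Dec 24, 2130 → Jan 24, 2131: 31 days (December has 31).
Jan 24, 2131 → Feb 24, 2131: 31 days (January has 31).
Feb 24, 2131 → Mar 24, 2131: 28 days (February has 28).
Mar 24, 2131 → Mar 26, 2131: 2 days.
Total: 5235 days.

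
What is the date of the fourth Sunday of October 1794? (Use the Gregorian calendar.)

October 1, 1794 is a Wednesday.
The first Sunday is therefore October 5 (4 days later).
The fourth Sunday is 5 + 3×7 = October 26.

October 26, 1794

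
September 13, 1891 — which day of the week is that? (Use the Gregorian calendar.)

Sunday

Doomsday rule: the anchor day for the 1800s is Friday. For year 91: 91÷12 = 7 r 7, and 7÷4 = 1, so 7+7+1 = 15.
Friday + 15 ≡ Saturday — that's 1891's doomsday.
In September the doomsday date is Sep 5.
Sep 13 is 8 days after Sep 5; 8 mod 7 = 1, so Saturday + 1 = Sunday.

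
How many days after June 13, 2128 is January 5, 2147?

Jun 13, 2128 → Jun 13, 2129: 365 days.
Jun 13, 2129 → Jun 13, 2130: 365 days.
Jun 13, 2130 → Jun 13, 2131: 365 days.
Jun 13, 2131 → Jun 13, 2132: 366 days (Feb 29, 2132 is in that span).
Jun 13, 2132 → Jun 13, 2133: 365 days.
Jun 13, 2133 → Jun 13, 2134: 365 days.
Jun 13, 2134 → Jun 13, 2135: 365 days.
Jun 13, 2135 → Jun 13, 2136: 366 days (Feb 29, 2136 is in that span).
Jun 13, 2136 → Jun 13, 2137: 365 days.
Jun 13, 2137 → Jun 13, 2138: 365 days.
Jun 13, 2138 → Jun 13, 2139: 365 days.
Jun 13, 2139 → Jun 13, 2140: 366 days (Feb 29, 2140 is in that span).
Jun 13, 2140 → Jun 13, 2141: 365 days.
Jun 13, 2141 → Jun 13, 2142: 365 days.
Jun 13, 2142 → Jun 13, 2143: 365 days.
Jun 13, 2143 → Jun 13, 2144: 366 days (Feb 29, 2144 is in that span).
Jun 13, 2144 → Jun 13, 2145: 365 days.
Jun 13, 2145 → Jun 13, 2146: 365 days.
Jun 13, 2146 → Jul 13, 2146: 30 days (June has 30).
Jul 13, 2146 → Aug 13, 2146: 31 days (July has 31).
Aug 13, 2146 → Sep 13, 2146: 31 days (August has 31).
Sep 13, 2146 → Oct 13, 2146: 30 days (September has 30).
Oct 13, 2146 → Nov 13, 2146: 31 days (October has 31).
Nov 13, 2146 → Dec 13, 2146: 30 days (November has 30).
Dec 13, 2146 → Jan 5, 2147: 23 days.
Total: 6780 days.

6780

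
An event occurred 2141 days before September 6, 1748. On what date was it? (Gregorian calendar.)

October 27, 1742

−366 (one year; includes Feb 29, 1748) → Sep 6, 1747 (1775 left).
−365 (one year) → Sep 6, 1746 (1410 left).
−365 (one year) → Sep 6, 1745 (1045 left).
−365 (one year) → Sep 6, 1744 (680 left).
−366 (one year; includes Feb 29, 1744) → Sep 6, 1743 (314 left).
−6 → Aug 31, 1743 (end of Aug, 31 days; 308 left).
−31 → Jul 31, 1743 (end of Jul, 31 days; 277 left).
−31 → Jun 30, 1743 (end of Jun, 30 days; 246 left).
−30 → May 31, 1743 (end of May, 31 days; 216 left).
−31 → Apr 30, 1743 (end of Apr, 30 days; 185 left).
−30 → Mar 31, 1743 (end of Mar, 31 days; 155 left).
−31 → Feb 28, 1743 (end of Feb, 28 days; 124 left).
−28 → Jan 31, 1743 (end of Jan, 31 days; 96 left).
−31 → Dec 31, 1742 (end of Dec, 31 days; 65 left).
−31 → Nov 30, 1742 (end of Nov, 30 days; 34 left).
−30 → Oct 31, 1742 (end of Oct, 31 days; 4 left).
−4 → Oct 27, 1742.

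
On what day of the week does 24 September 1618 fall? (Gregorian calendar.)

Monday

Doomsday rule: the anchor day for the 1600s is Tuesday. For year 18: 18÷12 = 1 r 6, and 6÷4 = 1, so 1+6+1 = 8.
Tuesday + 8 ≡ Wednesday — that's 1618's doomsday.
In September the doomsday date is Sep 5.
Sep 24 is 19 days after Sep 5; 19 mod 7 = 5, so Wednesday + 5 = Monday.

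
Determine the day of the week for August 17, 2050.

Doomsday rule: the anchor day for the 2000s is Tuesday. For year 50: 50÷12 = 4 r 2, and 2÷4 = 0, so 4+2+0 = 6.
Tuesday + 6 ≡ Monday — that's 2050's doomsday.
In August the doomsday date is Aug 8.
Aug 17 is 9 days after Aug 8; 9 mod 7 = 2, so Monday + 2 = Wednesday.

Wednesday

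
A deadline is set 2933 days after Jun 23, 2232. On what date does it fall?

+365 (one year) → Jun 23, 2233 (2568 left).
+365 (one year) → Jun 23, 2234 (2203 left).
+365 (one year) → Jun 23, 2235 (1838 left).
+366 (one year; includes Feb 29, 2236) → Jun 23, 2236 (1472 left).
+365 (one year) → Jun 23, 2237 (1107 left).
+365 (one year) → Jun 23, 2238 (742 left).
+365 (one year) → Jun 23, 2239 (377 left).
Jun has 30 days: +8 → Jul 1, 2239 (369 left).
Jul has 31 days: +31 → Aug 1, 2239 (338 left).
Aug has 31 days: +31 → Sep 1, 2239 (307 left).
Sep has 30 days: +30 → Oct 1, 2239 (277 left).
Oct has 31 days: +31 → Nov 1, 2239 (246 left).
Nov has 30 days: +30 → Dec 1, 2239 (216 left).
Dec has 31 days: +31 → Jan 1, 2240 (185 left).
Jan has 31 days: +31 → Feb 1, 2240 (154 left).
Feb has 29 days: +29 → Mar 1, 2240 (125 left).
Mar has 31 days: +31 → Apr 1, 2240 (94 left).
Apr has 30 days: +30 → May 1, 2240 (64 left).
May has 31 days: +31 → Jun 1, 2240 (33 left).
Jun has 30 days: +30 → Jul 1, 2240 (3 left).
+3 → Jul 4, 2240.

July 4, 2240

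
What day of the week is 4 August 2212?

Doomsday rule: the anchor day for the 2200s is Friday. For year 12: 12÷12 = 1 r 0, and 0÷4 = 0, so 1+0+0 = 1.
Friday + 1 ≡ Saturday — that's 2212's doomsday.
In August the doomsday date is Aug 8.
Aug 4 is 4 days before Aug 8; 4 mod 7 = 4, so Saturday − 4 = Tuesday.

Tuesday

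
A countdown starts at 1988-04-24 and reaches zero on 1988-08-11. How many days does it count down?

Apr 24, 1988 → May 24, 1988: 30 days (April has 30).
May 24, 1988 → Jun 24, 1988: 31 days (May has 31).
Jun 24, 1988 → Jul 24, 1988: 30 days (June has 30).
Jul 24, 1988 → Aug 11, 1988: 18 days.
Total: 109 days.

109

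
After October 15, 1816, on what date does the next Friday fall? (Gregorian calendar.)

Oct 15, 1816 is a Tuesday.
From Tuesday to the next Friday is 3 days.
Oct 15, 1816 + 3 = Oct 18, 1816.

October 18, 1816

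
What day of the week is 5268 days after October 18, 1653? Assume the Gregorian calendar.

Oct 18, 1653 is a Saturday.
5268 mod 7 = 4, so 5268 days after a Saturday is Saturday + 4 = Wednesday.

Wednesday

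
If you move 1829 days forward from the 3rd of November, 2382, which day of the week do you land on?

First find the weekday of Nov 3, 2382. Doomsday rule: the anchor day for the 2300s is Wednesday. For year 82: 82÷12 = 6 r 10, and 10÷4 = 2, so 6+10+2 = 18.
Wednesday + 18 ≡ Sunday — that's 2382's doomsday.
In November the doomsday date is Nov 7.
Nov 3 is 4 days before Nov 7; 4 mod 7 = 4, so Sunday − 4 = Wednesday.
1829 mod 7 = 2, so 1829 days after a Wednesday is Wednesday + 2 = Friday.

Friday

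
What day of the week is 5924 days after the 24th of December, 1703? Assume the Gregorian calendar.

Wednesday

First find the weekday of Dec 24, 1703. Doomsday rule: the anchor day for the 1700s is Sunday. For year 03: 3÷12 = 0 r 3, and 3÷4 = 0, so 0+3+0 = 3.
Sunday + 3 ≡ Wednesday — that's 1703's doomsday.
In December the doomsday date is Dec 12.
Dec 24 is 12 days after Dec 12; 12 mod 7 = 5, so Wednesday + 5 = Monday.
5924 mod 7 = 2, so 5924 days after a Monday is Monday + 2 = Wednesday.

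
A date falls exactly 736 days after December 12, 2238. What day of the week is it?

Dec 12, 2238 is a Wednesday.
736 mod 7 = 1, so 736 days after a Wednesday is Wednesday + 1 = Thursday.

Thursday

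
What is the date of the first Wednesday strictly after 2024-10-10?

October 16, 2024

Oct 10, 2024 is a Thursday.
From Thursday to the next Wednesday is 6 days.
Oct 10, 2024 + 6 = Oct 16, 2024.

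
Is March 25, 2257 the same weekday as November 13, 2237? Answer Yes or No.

From Nov 13, 2237 to Mar 25, 2257 is 7072 days.
7072 mod 7 = 2, so they are different weekdays.
(Nov 13, 2237 is a Monday; Mar 25, 2257 is a Wednesday.)

No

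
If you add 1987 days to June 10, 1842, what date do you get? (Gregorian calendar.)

+365 (one year) → Jun 10, 1843 (1622 left).
+366 (one year; includes Feb 29, 1844) → Jun 10, 1844 (1256 left).
+365 (one year) → Jun 10, 1845 (891 left).
+365 (one year) → Jun 10, 1846 (526 left).
+365 (one year) → Jun 10, 1847 (161 left).
Jun has 30 days: +21 → Jul 1, 1847 (140 left).
Jul has 31 days: +31 → Aug 1, 1847 (109 left).
Aug has 31 days: +31 → Sep 1, 1847 (78 left).
Sep has 30 days: +30 → Oct 1, 1847 (48 left).
Oct has 31 days: +31 → Nov 1, 1847 (17 left).
+17 → Nov 18, 1847.

November 18, 1847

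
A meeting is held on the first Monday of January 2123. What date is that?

January 1, 2123 is a Friday.
The first Monday is therefore January 4 (3 days later).

January 4, 2123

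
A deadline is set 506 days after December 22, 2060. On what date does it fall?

+365 (one year) → Dec 22, 2061 (141 left).
Dec has 31 days: +10 → Jan 1, 2062 (131 left).
Jan has 31 days: +31 → Feb 1, 2062 (100 left).
Feb has 28 days: +28 → Mar 1, 2062 (72 left).
Mar has 31 days: +31 → Apr 1, 2062 (41 left).
Apr has 30 days: +30 → May 1, 2062 (11 left).
+11 → May 12, 2062.

May 12, 2062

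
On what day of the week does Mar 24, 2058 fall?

Sunday

January 1, 2058 is a Tuesday.
Jan 1, 2058 → Feb 1, 2058: 31 days (January has 31).
Feb 1, 2058 → Mar 1, 2058: 28 days (February has 28).
Mar 1, 2058 → Mar 24, 2058: 23 days.
Total: 82 days.
82 mod 7 = 5, so Tuesday + 5 = Sunday.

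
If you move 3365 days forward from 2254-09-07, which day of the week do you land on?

Tuesday

First find the weekday of Sep 7, 2254. Doomsday rule: the anchor day for the 2200s is Friday. For year 54: 54÷12 = 4 r 6, and 6÷4 = 1, so 4+6+1 = 11.
Friday + 11 ≡ Tuesday — that's 2254's doomsday.
In September the doomsday date is Sep 5.
Sep 7 is 2 days after Sep 5; 2 mod 7 = 2, so Tuesday + 2 = Thursday.
3365 mod 7 = 5, so 3365 days after a Thursday is Thursday + 5 = Tuesday.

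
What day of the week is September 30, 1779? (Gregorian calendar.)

Doomsday rule: the anchor day for the 1700s is Sunday. For year 79: 79÷12 = 6 r 7, and 7÷4 = 1, so 6+7+1 = 14.
Sunday + 14 ≡ Sunday — that's 1779's doomsday.
In September the doomsday date is Sep 5.
Sep 30 is 25 days after Sep 5; 25 mod 7 = 4, so Sunday + 4 = Thursday.

Thursday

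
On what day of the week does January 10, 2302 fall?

Friday

Doomsday rule: the anchor day for the 2300s is Wednesday. For year 02: 2÷12 = 0 r 2, and 2÷4 = 0, so 0+2+0 = 2.
Wednesday + 2 ≡ Friday — that's 2302's doomsday.
In January the doomsday date is Jan 3 (2302 is not a leap year).
Jan 10 is 7 days after Jan 3; 7 mod 7 = 0, so Friday + 0 = Friday.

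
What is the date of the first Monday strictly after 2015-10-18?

October 19, 2015

Oct 18, 2015 is a Sunday.
From Sunday to the next Monday is 1 day.
Oct 18, 2015 + 1 = Oct 19, 2015.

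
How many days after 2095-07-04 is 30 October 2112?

Jul 4, 2095 → Jul 4, 2096: 366 days (Feb 29, 2096 is in that span).
Jul 4, 2096 → Jul 4, 2097: 365 days.
Jul 4, 2097 → Jul 4, 2098: 365 days.
Jul 4, 2098 → Jul 4, 2099: 365 days.
Jul 4, 2099 → Jul 4, 2100: 365 days.
Jul 4, 2100 → Jul 4, 2101: 365 days.
Jul 4, 2101 → Jul 4, 2102: 365 days.
Jul 4, 2102 → Jul 4, 2103: 365 days.
Jul 4, 2103 → Jul 4, 2104: 366 days (Feb 29, 2104 is in that span).
Jul 4, 2104 → Jul 4, 2105: 365 days.
Jul 4, 2105 → Jul 4, 2106: 365 days.
Jul 4, 2106 → Jul 4, 2107: 365 days.
Jul 4, 2107 → Jul 4, 2108: 366 days (Feb 29, 2108 is in that span).
Jul 4, 2108 → Jul 4, 2109: 365 days.
Jul 4, 2109 → Jul 4, 2110: 365 days.
Jul 4, 2110 → Jul 4, 2111: 365 days.
Jul 4, 2111 → Jul 4, 2112: 366 days (Feb 29, 2112 is in that span).
Jul 4, 2112 → Aug 4, 2112: 31 days (July has 31).
Aug 4, 2112 → Sep 4, 2112: 31 days (August has 31).
Sep 4, 2112 → Oct 4, 2112: 30 days (September has 30).
Oct 4, 2112 → Oct 30, 2112: 26 days.
Total: 6327 days.

6327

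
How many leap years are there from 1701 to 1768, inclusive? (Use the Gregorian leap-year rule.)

Multiples of 4 in [1701,1768]: 17.
Of those, multiples of 100: 0 (not leap unless ÷400).
Multiples of 400: 0.
Leap years = 17 − 0 + 0 = 17.

17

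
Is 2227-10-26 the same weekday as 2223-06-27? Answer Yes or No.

Yes

From Jun 27, 2223 to Oct 26, 2227 is 1582 days.
1582 mod 7 = 0, so they are the same weekday.
(Jun 27, 2223 is a Friday; Oct 26, 2227 is a Friday.)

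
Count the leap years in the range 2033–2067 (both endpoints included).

Multiples of 4 in [2033,2067]: 8.
Of those, multiples of 100: 0 (not leap unless ÷400).
Multiples of 400: 0.
Leap years = 8 − 0 + 0 = 8.

8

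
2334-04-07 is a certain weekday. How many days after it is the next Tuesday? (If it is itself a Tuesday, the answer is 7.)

3

Apr 7, 2334 is a Saturday.
From Saturday to the next Tuesday is 3 days.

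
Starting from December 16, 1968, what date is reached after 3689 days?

+365 (one year) → Dec 16, 1969 (3324 left).
+365 (one year) → Dec 16, 1970 (2959 left).
+365 (one year) → Dec 16, 1971 (2594 left).
+366 (one year; includes Feb 29, 1972) → Dec 16, 1972 (2228 left).
+365 (one year) → Dec 16, 1973 (1863 left).
+365 (one year) → Dec 16, 1974 (1498 left).
+365 (one year) → Dec 16, 1975 (1133 left).
+366 (one year; includes Feb 29, 1976) → Dec 16, 1976 (767 left).
+365 (one year) → Dec 16, 1977 (402 left).
+365 (one year) → Dec 16, 1978 (37 left).
Dec has 31 days: +16 → Jan 1, 1979 (21 left).
+21 → Jan 22, 1979.

January 22, 1979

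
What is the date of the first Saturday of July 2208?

July 2, 2208

July 1, 2208 is a Friday.
The first Saturday is therefore July 2 (1 days later).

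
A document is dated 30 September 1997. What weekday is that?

Doomsday rule: the anchor day for the 1900s is Wednesday. For year 97: 97÷12 = 8 r 1, and 1÷4 = 0, so 8+1+0 = 9.
Wednesday + 9 ≡ Friday — that's 1997's doomsday.
In September the doomsday date is Sep 5.
Sep 30 is 25 days after Sep 5; 25 mod 7 = 4, so Friday + 4 = Tuesday.

Tuesday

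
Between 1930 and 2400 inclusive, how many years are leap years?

115

Multiples of 4 in [1930,2400]: 118.
Of those, multiples of 100: 5 (not leap unless ÷400).
Multiples of 400: 2.
Leap years = 118 − 5 + 2 = 115.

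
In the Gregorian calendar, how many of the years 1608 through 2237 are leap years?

Multiples of 4 in [1608,2237]: 158.
Of those, multiples of 100: 6 (not leap unless ÷400).
Multiples of 400: 1.
Leap years = 158 − 6 + 1 = 153.

153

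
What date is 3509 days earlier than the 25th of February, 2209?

July 18, 2199

−366 (one year; includes Feb 29, 2208) → Feb 25, 2208 (3143 left).
−365 (one year) → Feb 25, 2207 (2778 left).
−365 (one year) → Feb 25, 2206 (2413 left).
−365 (one year) → Feb 25, 2205 (2048 left).
−366 (one year; includes Feb 29, 2204) → Feb 25, 2204 (1682 left).
−365 (one year) → Feb 25, 2203 (1317 left).
−365 (one year) → Feb 25, 2202 (952 left).
−365 (one year) → Feb 25, 2201 (587 left).
−365 (one year) → Feb 25, 2200 (222 left).
−25 → Jan 31, 2200 (end of Jan, 31 days; 197 left).
−31 → Dec 31, 2199 (end of Dec, 31 days; 166 left).
−31 → Nov 30, 2199 (end of Nov, 30 days; 135 left).
−30 → Oct 31, 2199 (end of Oct, 31 days; 105 left).
−31 → Sep 30, 2199 (end of Sep, 30 days; 74 left).
−30 → Aug 31, 2199 (end of Aug, 31 days; 44 left).
−31 → Jul 31, 2199 (end of Jul, 31 days; 13 left).
−13 → Jul 18, 2199.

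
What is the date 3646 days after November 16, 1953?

+365 (one year) → Nov 16, 1954 (3281 left).
+365 (one year) → Nov 16, 1955 (2916 left).
+366 (one year; includes Feb 29, 1956) → Nov 16, 1956 (2550 left).
+365 (one year) → Nov 16, 1957 (2185 left).
+365 (one year) → Nov 16, 1958 (1820 left).
+365 (one year) → Nov 16, 1959 (1455 left).
+366 (one year; includes Feb 29, 1960) → Nov 16, 1960 (1089 left).
+365 (one year) → Nov 16, 1961 (724 left).
+365 (one year) → Nov 16, 1962 (359 left).
Nov has 30 days: +15 → Dec 1, 1962 (344 left).
Dec has 31 days: +31 → Jan 1, 1963 (313 left).
Jan has 31 days: +31 → Feb 1, 1963 (282 left).
Feb has 28 days: +28 → Mar 1, 1963 (254 left).
Mar has 31 days: +31 → Apr 1, 1963 (223 left).
Apr has 30 days: +30 → May 1, 1963 (193 left).
May has 31 days: +31 → Jun 1, 1963 (162 left).
Jun has 30 days: +30 → Jul 1, 1963 (132 left).
Jul has 31 days: +31 → Aug 1, 1963 (101 left).
Aug has 31 days: +31 → Sep 1, 1963 (70 left).
Sep has 30 days: +30 → Oct 1, 1963 (40 left).
Oct has 31 days: +31 → Nov 1, 1963 (9 left).
+9 → Nov 10, 1963.

November 10, 1963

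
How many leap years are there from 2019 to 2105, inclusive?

Multiples of 4 in [2019,2105]: 22.
Of those, multiples of 100: 1 (not leap unless ÷400).
Multiples of 400: 0.
Leap years = 22 − 1 + 0 = 21.

21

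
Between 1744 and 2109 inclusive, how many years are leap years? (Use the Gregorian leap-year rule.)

89

Multiples of 4 in [1744,2109]: 92.
Of those, multiples of 100: 4 (not leap unless ÷400).
Multiples of 400: 1.
Leap years = 92 − 4 + 1 = 89.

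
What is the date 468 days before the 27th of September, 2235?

June 16, 2234

−365 (one year) → Sep 27, 2234 (103 left).
−27 → Aug 31, 2234 (end of Aug, 31 days; 76 left).
−31 → Jul 31, 2234 (end of Jul, 31 days; 45 left).
−31 → Jun 30, 2234 (end of Jun, 30 days; 14 left).
−14 → Jun 16, 2234.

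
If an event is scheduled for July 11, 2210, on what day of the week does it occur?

Wednesday

Doomsday rule: the anchor day for the 2200s is Friday. For year 10: 10÷12 = 0 r 10, and 10÷4 = 2, so 0+10+2 = 12.
Friday + 12 ≡ Wednesday — that's 2210's doomsday.
In July the doomsday date is Jul 11.
Jul 11 is the doomsday itself: Wednesday.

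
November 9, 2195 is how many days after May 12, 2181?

5294

May 12, 2181 → May 12, 2182: 365 days.
May 12, 2182 → May 12, 2183: 365 days.
May 12, 2183 → May 12, 2184: 366 days (Feb 29, 2184 is in that span).
May 12, 2184 → May 12, 2185: 365 days.
May 12, 2185 → May 12, 2186: 365 days.
May 12, 2186 → May 12, 2187: 365 days.
May 12, 2187 → May 12, 2188: 366 days (Feb 29, 2188 is in that span).
May 12, 2188 → May 12, 2189: 365 days.
May 12, 2189 → May 12, 2190: 365 days.
May 12, 2190 → May 12, 2191: 365 days.
May 12, 2191 → May 12, 2192: 366 days (Feb 29, 2192 is in that span).
May 12, 2192 → May 12, 2193: 365 days.
May 12, 2193 → May 12, 2194: 365 days.
May 12, 2194 → May 12, 2195: 365 days.
May 12, 2195 → Jun 12, 2195: 31 days (May has 31).
Jun 12, 2195 → Jul 12, 2195: 30 days (June has 30).
Jul 12, 2195 → Aug 12, 2195: 31 days (July has 31).
Aug 12, 2195 → Sep 12, 2195: 31 days (August has 31).
Sep 12, 2195 → Oct 12, 2195: 30 days (September has 30).
Oct 12, 2195 → Nov 9, 2195: 28 days.
Total: 5294 days.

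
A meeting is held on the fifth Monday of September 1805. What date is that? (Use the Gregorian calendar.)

September 30, 1805

September 1, 1805 is a Sunday.
The first Monday is therefore September 2 (1 days later).
The fifth Monday is 2 + 4×7 = September 30.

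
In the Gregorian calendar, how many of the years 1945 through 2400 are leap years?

111

Multiples of 4 in [1945,2400]: 114.
Of those, multiples of 100: 5 (not leap unless ÷400).
Multiples of 400: 2.
Leap years = 114 − 5 + 2 = 111.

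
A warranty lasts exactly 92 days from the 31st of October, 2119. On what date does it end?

Oct has 31 days: +1 → Nov 1, 2119 (91 left).
Nov has 30 days: +30 → Dec 1, 2119 (61 left).
Dec has 31 days: +31 → Jan 1, 2120 (30 left).
+30 → Jan 31, 2120.

January 31, 2120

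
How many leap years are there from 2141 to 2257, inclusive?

28

Multiples of 4 in [2141,2257]: 29.
Of those, multiples of 100: 1 (not leap unless ÷400).
Multiples of 400: 0.
Leap years = 29 − 1 + 0 = 28.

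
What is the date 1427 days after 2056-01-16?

December 13, 2059

+366 (one year; includes Feb 29, 2056) → Jan 16, 2057 (1061 left).
+365 (one year) → Jan 16, 2058 (696 left).
+365 (one year) → Jan 16, 2059 (331 left).
Jan has 31 days: +16 → Feb 1, 2059 (315 left).
Feb has 28 days: +28 → Mar 1, 2059 (287 left).
Mar has 31 days: +31 → Apr 1, 2059 (256 left).
Apr has 30 days: +30 → May 1, 2059 (226 left).
May has 31 days: +31 → Jun 1, 2059 (195 left).
Jun has 30 days: +30 → Jul 1, 2059 (165 left).
Jul has 31 days: +31 → Aug 1, 2059 (134 left).
Aug has 31 days: +31 → Sep 1, 2059 (103 left).
Sep has 30 days: +30 → Oct 1, 2059 (73 left).
Oct has 31 days: +31 → Nov 1, 2059 (42 left).
Nov has 30 days: +30 → Dec 1, 2059 (12 left).
+12 → Dec 13, 2059.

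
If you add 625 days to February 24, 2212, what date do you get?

+366 (one year; includes Feb 29, 2212) → Feb 24, 2213 (259 left).
Feb has 28 days: +5 → Mar 1, 2213 (254 left).
Mar has 31 days: +31 → Apr 1, 2213 (223 left).
Apr has 30 days: +30 → May 1, 2213 (193 left).
May has 31 days: +31 → Jun 1, 2213 (162 left).
Jun has 30 days: +30 → Jul 1, 2213 (132 left).
Jul has 31 days: +31 → Aug 1, 2213 (101 left).
Aug has 31 days: +31 → Sep 1, 2213 (70 left).
Sep has 30 days: +30 → Oct 1, 2213 (40 left).
Oct has 31 days: +31 → Nov 1, 2213 (9 left).
+9 → Nov 10, 2213.

November 10, 2213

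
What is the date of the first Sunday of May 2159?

May 6, 2159

May 1, 2159 is a Tuesday.
The first Sunday is therefore May 6 (5 days later).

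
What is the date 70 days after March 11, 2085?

Mar has 31 days: +21 → Apr 1, 2085 (49 left).
Apr has 30 days: +30 → May 1, 2085 (19 left).
+19 → May 20, 2085.

May 20, 2085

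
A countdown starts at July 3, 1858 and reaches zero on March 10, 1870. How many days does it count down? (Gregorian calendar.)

4268

Jul 3, 1858 → Jul 3, 1859: 365 days.
Jul 3, 1859 → Jul 3, 1860: 366 days (Feb 29, 1860 is in that span).
Jul 3, 1860 → Jul 3, 1861: 365 days.
Jul 3, 1861 → Jul 3, 1862: 365 days.
Jul 3, 1862 → Jul 3, 1863: 365 days.
Jul 3, 1863 → Jul 3, 1864: 366 days (Feb 29, 1864 is in that span).
Jul 3, 1864 → Jul 3, 1865: 365 days.
Jul 3, 1865 → Jul 3, 1866: 365 days.
Jul 3, 1866 → Jul 3, 1867: 365 days.
Jul 3, 1867 → Jul 3, 1868: 366 days (Feb 29, 1868 is in that span).
Jul 3, 1868 → Jul 3, 1869: 365 days.
Jul 3, 1869 → Aug 3, 1869: 31 days (July has 31).
Aug 3, 1869 → Sep 3, 1869: 31 days (August has 31).
Sep 3, 1869 → Oct 3, 1869: 30 days (September has 30).
Oct 3, 1869 → Nov 3, 1869: 31 days (October has 31).
Nov 3, 1869 → Dec 3, 1869: 30 days (November has 30).
Dec 3, 1869 → Jan 3, 1870: 31 days (December has 31).
Jan 3, 1870 → Feb 3, 1870: 31 days (January has 31).
Feb 3, 1870 → Mar 3, 1870: 28 days (February has 28).
Mar 3, 1870 → Mar 10, 1870: 7 days.
Total: 4268 days.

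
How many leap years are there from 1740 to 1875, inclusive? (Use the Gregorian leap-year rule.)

33

Multiples of 4 in [1740,1875]: 34.
Of those, multiples of 100: 1 (not leap unless ÷400).
Multiples of 400: 0.
Leap years = 34 − 1 + 0 = 33.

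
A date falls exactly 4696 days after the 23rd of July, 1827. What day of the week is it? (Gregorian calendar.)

Sunday

First find the weekday of Jul 23, 1827. Doomsday rule: the anchor day for the 1800s is Friday. For year 27: 27÷12 = 2 r 3, and 3÷4 = 0, so 2+3+0 = 5.
Friday + 5 ≡ Wednesday — that's 1827's doomsday.
In July the doomsday date is Jul 11.
Jul 23 is 12 days after Jul 11; 12 mod 7 = 5, so Wednesday + 5 = Monday.
4696 mod 7 = 6, so 4696 days after a Monday is Monday + 6 = Sunday.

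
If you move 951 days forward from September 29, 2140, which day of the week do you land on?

Wednesday

Sep 29, 2140 is a Thursday.
951 mod 7 = 6, so 951 days after a Thursday is Thursday + 6 = Wednesday.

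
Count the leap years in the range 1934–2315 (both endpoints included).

92

Multiples of 4 in [1934,2315]: 95.
Of those, multiples of 100: 4 (not leap unless ÷400).
Multiples of 400: 1.
Leap years = 95 − 4 + 1 = 92.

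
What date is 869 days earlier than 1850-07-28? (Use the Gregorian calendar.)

March 11, 1848

−365 (one year) → Jul 28, 1849 (504 left).
−365 (one year) → Jul 28, 1848 (139 left).
−28 → Jun 30, 1848 (end of Jun, 30 days; 111 left).
−30 → May 31, 1848 (end of May, 31 days; 81 left).
−31 → Apr 30, 1848 (end of Apr, 30 days; 50 left).
−30 → Mar 31, 1848 (end of Mar, 31 days; 20 left).
−20 → Mar 11, 1848.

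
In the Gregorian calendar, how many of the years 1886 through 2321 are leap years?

105

Multiples of 4 in [1886,2321]: 109.
Of those, multiples of 100: 5 (not leap unless ÷400).
Multiples of 400: 1.
Leap years = 109 − 5 + 1 = 105.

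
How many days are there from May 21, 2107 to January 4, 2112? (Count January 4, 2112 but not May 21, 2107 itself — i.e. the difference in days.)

1689

May 21, 2107 → May 21, 2108: 366 days (Feb 29, 2108 is in that span).
May 21, 2108 → May 21, 2109: 365 days.
May 21, 2109 → May 21, 2110: 365 days.
May 21, 2110 → May 21, 2111: 365 days.
May 21, 2111 → Jun 21, 2111: 31 days (May has 31).
Jun 21, 2111 → Jul 21, 2111: 30 days (June has 30).
Jul 21, 2111 → Aug 21, 2111: 31 days (July has 31).
Aug 21, 2111 → Sep 21, 2111: 31 days (August has 31).
Sep 21, 2111 → Oct 21, 2111: 30 days (September has 30).
Oct 21, 2111 → Nov 21, 2111: 31 days (October has 31).
Nov 21, 2111 → Dec 21, 2111: 30 days (November has 30).
Dec 21, 2111 → Jan 4, 2112: 14 days.
Total: 1689 days.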